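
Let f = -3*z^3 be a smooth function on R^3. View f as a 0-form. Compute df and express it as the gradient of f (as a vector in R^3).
df = (0) dx + (0) dy + (-9*z^2) dz; grad f = (0, 0, -9*z^2)

For a 0-form f, d f = (∂f/∂x) dx + (∂f/∂y) dy + (∂f/∂z) dz. The components of the vector representation are exactly the entries of grad f in Cartesian coordinates:
  ∂f/∂x = 0
  ∂f/∂y = 0
  ∂f/∂z = -9*z^2.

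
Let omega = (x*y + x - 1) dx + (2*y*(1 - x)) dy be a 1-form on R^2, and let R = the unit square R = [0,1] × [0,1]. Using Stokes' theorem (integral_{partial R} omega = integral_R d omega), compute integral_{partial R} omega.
integral_(partial R) omega = -3/2

Stokes: integral_partial_R omega = integral_R d omega with d omega = (∂Q/∂x - ∂P/∂y) dx ∧ dy.
  ∂Q/∂x = -2*y
  ∂P/∂y = x
  integrand = ∂Q/∂x - ∂P/∂y = -x - 2*y.
Integrating over R: integral_0^1 integral_0^1 (-x - 2*y) dx dy = -3/2.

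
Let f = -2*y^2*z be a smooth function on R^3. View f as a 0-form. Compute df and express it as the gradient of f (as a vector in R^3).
df = (0) dx + (-4*y*z) dy + (-2*y^2) dz; grad f = (0, -4*y*z, -2*y^2)

For a 0-form f, d f = (∂f/∂x) dx + (∂f/∂y) dy + (∂f/∂z) dz. The components of the vector representation are exactly the entries of grad f in Cartesian coordinates:
  ∂f/∂x = 0
  ∂f/∂y = -4*y*z
  ∂f/∂z = -2*y^2.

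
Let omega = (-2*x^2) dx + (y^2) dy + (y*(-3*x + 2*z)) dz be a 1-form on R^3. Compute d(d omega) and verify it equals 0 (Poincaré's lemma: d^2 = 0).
d(d omega) = 0

Step 1: d omega = sum_{i<j} (∂f_j/∂x_i - ∂f_i/∂x_j) dx_i ∧ dx_j:
  coeff of dx ∧ dy: 0
  coeff of dx ∧ dz: -3*y
  coeff of dy ∧ dz: -3*x + 2*z
Step 2: Apply d again to each 2-form coefficient. The only possible 3-form in R^3 is dx ∧ dy ∧ dz, with coefficient
  ∂(coeff of dy∧dz)/∂x - ∂(coeff of dx∧dz)/∂y + ∂(coeff of dx∧dy)/∂z
  = ∂/∂x (-3*x + 2*z) - ∂/∂y (-3*y) + ∂/∂z (0).
Each of these terms simplifies to sums of mixed partials that cancel in pairs. The result is 0 (by equality of mixed partials for smooth functions — Schwarz / Clairaut).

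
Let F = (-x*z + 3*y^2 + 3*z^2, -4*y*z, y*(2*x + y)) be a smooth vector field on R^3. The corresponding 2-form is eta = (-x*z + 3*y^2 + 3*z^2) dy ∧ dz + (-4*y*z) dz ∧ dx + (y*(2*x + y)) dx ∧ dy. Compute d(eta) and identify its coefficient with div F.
d(eta) = (-5*z) dx ∧ dy ∧ dz; div F = -5*z

For a 2-form in R^3 of the form above, applying d gives a 3-form with coefficient ∂P/∂x + ∂Q/∂y + ∂R/∂z:
  ∂P/∂x = -z
  ∂Q/∂y = -4*z
  ∂R/∂z = 0
Sum = -5*z, which is exactly div F.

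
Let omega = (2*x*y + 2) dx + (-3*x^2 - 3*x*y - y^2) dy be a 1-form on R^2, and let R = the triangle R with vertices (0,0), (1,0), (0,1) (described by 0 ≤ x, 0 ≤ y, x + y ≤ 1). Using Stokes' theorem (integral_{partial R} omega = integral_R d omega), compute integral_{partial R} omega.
integral_(partial R) omega = -11/6

Stokes: integral_partial_R omega = integral_R d omega with d omega = (∂Q/∂x - ∂P/∂y) dx ∧ dy.
  ∂Q/∂x = -6*x - 3*y
  ∂P/∂y = 2*x
  integrand = ∂Q/∂x - ∂P/∂y = -8*x - 3*y.
Integrating over R: integral_0^1 integral_0^{1-x} (-8*x - 3*y) dy dx = -11/6.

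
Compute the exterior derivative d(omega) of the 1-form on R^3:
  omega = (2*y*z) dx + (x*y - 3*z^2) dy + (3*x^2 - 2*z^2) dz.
d(omega) = (y - 2*z) dx ∧ dy + (6*x - 2*y) dx ∧ dz + (6*z) dy ∧ dz

For a 1-form omega = sum_i f_i dx_i, the exterior derivative is
  d(omega) = sum_{i < j} (∂f_j/∂x_i - ∂f_i/∂x_j) dx_i ∧ dx_j.
  coefficient of dx ∧ dy: ∂f_2/∂x - ∂f_1/∂y = ∂(x*y - 3*z^2)/∂x - ∂(2*y*z)/∂y = y - 2*z
  coefficient of dx ∧ dz: ∂f_3/∂x - ∂f_1/∂z = ∂(3*x^2 - 2*z^2)/∂x - ∂(2*y*z)/∂z = 6*x - 2*y
  coefficient of dy ∧ dz: ∂f_3/∂y - ∂f_2/∂z = ∂(3*x^2 - 2*z^2)/∂y - ∂(x*y - 3*z^2)/∂z = 6*z
Assembling: d(omega) = (y - 2*z) dx ∧ dy + (6*x - 2*y) dx ∧ dz + (6*z) dy ∧ dz.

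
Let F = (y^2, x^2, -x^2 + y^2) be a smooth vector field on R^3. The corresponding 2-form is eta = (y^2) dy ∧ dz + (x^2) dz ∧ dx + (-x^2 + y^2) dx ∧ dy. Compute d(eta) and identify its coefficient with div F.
d(eta) = (0) dx ∧ dy ∧ dz; div F = 0

For a 2-form in R^3 of the form above, applying d gives a 3-form with coefficient ∂P/∂x + ∂Q/∂y + ∂R/∂z:
  ∂P/∂x = 0
  ∂Q/∂y = 0
  ∂R/∂z = 0
Sum = 0, which is exactly div F.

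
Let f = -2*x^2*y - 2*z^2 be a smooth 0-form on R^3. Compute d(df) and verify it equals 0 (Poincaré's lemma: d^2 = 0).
d(df) = 0

Step 1: df = sum_i (∂f/∂x_i) dx_i = (-4*x*y) dx + (-2*x^2) dy + (-4*z) dz.
Step 2: Apply d again. Using the 1-form formula, the coefficient of dx ∧ dy in d(df) is ∂^2 f/∂x ∂y - ∂^2 f/∂y ∂x = (-4*x) - (-4*x) = 0 (equality of mixed partials for smooth f).
Similarly for dx ∧ dz and dy ∧ dz — all coefficients vanish. So d(df) = 0.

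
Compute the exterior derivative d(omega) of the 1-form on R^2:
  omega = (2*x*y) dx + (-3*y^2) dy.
d(omega) = (-2*x) dx ∧ dy

For a 1-form omega = sum_i f_i dx_i, the exterior derivative is
  d(omega) = sum_{i < j} (∂f_j/∂x_i - ∂f_i/∂x_j) dx_i ∧ dx_j.
  coefficient of dx ∧ dy: ∂f_2/∂x - ∂f_1/∂y = ∂(-3*y^2)/∂x - ∂(2*x*y)/∂y = -2*x
Assembling: d(omega) = (-2*x) dx ∧ dy.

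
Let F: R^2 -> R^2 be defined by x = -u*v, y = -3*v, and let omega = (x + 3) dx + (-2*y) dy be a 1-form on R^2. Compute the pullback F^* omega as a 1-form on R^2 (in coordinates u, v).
F^* omega = (v*(u*v - 3)) du + (u^2*v - 3*u - 18*v) dv

Using F^*(f dg) = (f ∘ F) d(g ∘ F), substitute each coordinate x_i by F_i(u, v) in f_i, and replace dx_i by d F_i = (∂F_i/∂u) du + (∂F_i/∂v) dv.
  For the x component: f_1(F) = -u*v + 3; d F_1 = (-v) du + (-u) dv
  For the y component: f_2(F) = 6*v; d F_2 = (0) du + (-3) dv
Combining and collecting du, dv coefficients:
  coeff of du: v*(u*v - 3)
  coeff of dv: u^2*v - 3*u - 18*v
F^* omega = (v*(u*v - 3)) du + (u^2*v - 3*u - 18*v) dv.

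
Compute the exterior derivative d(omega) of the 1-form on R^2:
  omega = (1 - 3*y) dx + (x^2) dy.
d(omega) = (2*x + 3) dx ∧ dy

For a 1-form omega = sum_i f_i dx_i, the exterior derivative is
  d(omega) = sum_{i < j} (∂f_j/∂x_i - ∂f_i/∂x_j) dx_i ∧ dx_j.
  coefficient of dx ∧ dy: ∂f_2/∂x - ∂f_1/∂y = ∂(x^2)/∂x - ∂(1 - 3*y)/∂y = 2*x + 3
Assembling: d(omega) = (2*x + 3) dx ∧ dy.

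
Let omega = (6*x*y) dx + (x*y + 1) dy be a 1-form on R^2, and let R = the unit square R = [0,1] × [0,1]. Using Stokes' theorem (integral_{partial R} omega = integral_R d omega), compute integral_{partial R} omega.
integral_(partial R) omega = -5/2

Stokes: integral_partial_R omega = integral_R d omega with d omega = (∂Q/∂x - ∂P/∂y) dx ∧ dy.
  ∂Q/∂x = y
  ∂P/∂y = 6*x
  integrand = ∂Q/∂x - ∂P/∂y = -6*x + y.
Integrating over R: integral_0^1 integral_0^1 (-6*x + y) dx dy = -5/2.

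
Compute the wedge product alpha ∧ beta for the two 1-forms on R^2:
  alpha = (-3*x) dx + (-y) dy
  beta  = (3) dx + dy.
alpha ∧ beta = (-3*x + 3*y) dx ∧ dy

Distribute the wedge, using dx_i ∧ dx_j = -dx_j ∧ dx_i and dx_i ∧ dx_i = 0. For each pair (i, j) with i < j, the coefficient of dx_i ∧ dx_j in alpha ∧ beta is (alpha_i * beta_j - alpha_j * beta_i). Collecting: alpha ∧ beta = (-3*x + 3*y) dx ∧ dy.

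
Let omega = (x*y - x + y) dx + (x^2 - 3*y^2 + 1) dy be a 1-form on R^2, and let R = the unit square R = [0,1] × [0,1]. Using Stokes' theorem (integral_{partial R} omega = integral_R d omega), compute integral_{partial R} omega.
integral_(partial R) omega = -1/2

Stokes: integral_partial_R omega = integral_R d omega with d omega = (∂Q/∂x - ∂P/∂y) dx ∧ dy.
  ∂Q/∂x = 2*x
  ∂P/∂y = x + 1
  integrand = ∂Q/∂x - ∂P/∂y = x - 1.
Integrating over R: integral_0^1 integral_0^1 (x - 1) dx dy = -1/2.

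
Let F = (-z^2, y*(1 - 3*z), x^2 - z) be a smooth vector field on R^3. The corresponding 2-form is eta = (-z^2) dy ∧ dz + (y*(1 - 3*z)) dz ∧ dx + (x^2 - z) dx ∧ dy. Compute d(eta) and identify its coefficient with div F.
d(eta) = (-3*z) dx ∧ dy ∧ dz; div F = -3*z

For a 2-form in R^3 of the form above, applying d gives a 3-form with coefficient ∂P/∂x + ∂Q/∂y + ∂R/∂z:
  ∂P/∂x = 0
  ∂Q/∂y = 1 - 3*z
  ∂R/∂z = -1
Sum = -3*z, which is exactly div F.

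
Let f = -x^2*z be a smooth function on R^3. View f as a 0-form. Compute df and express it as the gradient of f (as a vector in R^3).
df = (-2*x*z) dx + (0) dy + (-x^2) dz; grad f = (-2*x*z, 0, -x^2)

For a 0-form f, d f = (∂f/∂x) dx + (∂f/∂y) dy + (∂f/∂z) dz. The components of the vector representation are exactly the entries of grad f in Cartesian coordinates:
  ∂f/∂x = -2*x*z
  ∂f/∂y = 0
  ∂f/∂z = -x^2.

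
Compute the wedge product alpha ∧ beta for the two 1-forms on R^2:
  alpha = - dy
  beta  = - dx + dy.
alpha ∧ beta = (-1) dx ∧ dy

Distribute the wedge, using dx_i ∧ dx_j = -dx_j ∧ dx_i and dx_i ∧ dx_i = 0. For each pair (i, j) with i < j, the coefficient of dx_i ∧ dx_j in alpha ∧ beta is (alpha_i * beta_j - alpha_j * beta_i). Collecting: alpha ∧ beta = (-1) dx ∧ dy.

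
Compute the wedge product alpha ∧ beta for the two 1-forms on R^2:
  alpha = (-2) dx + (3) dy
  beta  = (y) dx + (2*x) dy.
alpha ∧ beta = (-4*x - 3*y) dx ∧ dy

Distribute the wedge, using dx_i ∧ dx_j = -dx_j ∧ dx_i and dx_i ∧ dx_i = 0. For each pair (i, j) with i < j, the coefficient of dx_i ∧ dx_j in alpha ∧ beta is (alpha_i * beta_j - alpha_j * beta_i). Collecting: alpha ∧ beta = (-4*x - 3*y) dx ∧ dy.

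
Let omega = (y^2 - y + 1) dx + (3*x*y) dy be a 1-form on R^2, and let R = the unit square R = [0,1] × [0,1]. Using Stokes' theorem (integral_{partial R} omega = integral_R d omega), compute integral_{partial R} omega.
integral_(partial R) omega = 3/2

Stokes: integral_partial_R omega = integral_R d omega with d omega = (∂Q/∂x - ∂P/∂y) dx ∧ dy.
  ∂Q/∂x = 3*y
  ∂P/∂y = 2*y - 1
  integrand = ∂Q/∂x - ∂P/∂y = y + 1.
Integrating over R: integral_0^1 integral_0^1 (y + 1) dx dy = 3/2.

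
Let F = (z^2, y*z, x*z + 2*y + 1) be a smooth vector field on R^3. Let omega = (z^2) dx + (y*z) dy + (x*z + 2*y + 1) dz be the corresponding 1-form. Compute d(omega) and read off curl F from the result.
d(omega) = (2 - y) dy ∧ dz + (z) dz ∧ dx + (0) dx ∧ dy; curl F = (2 - y, z, 0)

d omega = sum_{i<j} (∂f_j/∂x_i - ∂f_i/∂x_j) dx_i ∧ dx_j. Under the identification (dy ∧ dz, dz ∧ dx, dx ∧ dy) ↔ (e_x, e_y, e_z), the coefficients are exactly the components of curl F. Compute:
  ∂R/∂y - ∂Q/∂z = (2) - (y) = 2 - y
  ∂P/∂z - ∂R/∂x = (2*z) - (z) = z
  ∂Q/∂x - ∂P/∂y = (0) - (0) = 0.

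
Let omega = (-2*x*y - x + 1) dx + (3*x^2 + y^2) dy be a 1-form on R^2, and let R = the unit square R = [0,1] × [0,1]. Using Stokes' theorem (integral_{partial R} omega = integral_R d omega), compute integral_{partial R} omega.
integral_(partial R) omega = 4

Stokes: integral_partial_R omega = integral_R d omega with d omega = (∂Q/∂x - ∂P/∂y) dx ∧ dy.
  ∂Q/∂x = 6*x
  ∂P/∂y = -2*x
  integrand = ∂Q/∂x - ∂P/∂y = 8*x.
Integrating over R: integral_0^1 integral_0^1 (8*x) dx dy = 4.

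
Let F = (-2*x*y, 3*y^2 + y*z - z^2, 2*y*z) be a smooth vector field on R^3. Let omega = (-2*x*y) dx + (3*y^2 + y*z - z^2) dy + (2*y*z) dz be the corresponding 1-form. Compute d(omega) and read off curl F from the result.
d(omega) = (-y + 4*z) dy ∧ dz + (0) dz ∧ dx + (2*x) dx ∧ dy; curl F = (-y + 4*z, 0, 2*x)

d omega = sum_{i<j} (∂f_j/∂x_i - ∂f_i/∂x_j) dx_i ∧ dx_j. Under the identification (dy ∧ dz, dz ∧ dx, dx ∧ dy) ↔ (e_x, e_y, e_z), the coefficients are exactly the components of curl F. Compute:
  ∂R/∂y - ∂Q/∂z = (2*z) - (y - 2*z) = -y + 4*z
  ∂P/∂z - ∂R/∂x = (0) - (0) = 0
  ∂Q/∂x - ∂P/∂y = (0) - (-2*x) = 2*x.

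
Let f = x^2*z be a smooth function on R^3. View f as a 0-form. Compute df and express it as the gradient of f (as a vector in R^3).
df = (2*x*z) dx + (0) dy + (x^2) dz; grad f = (2*x*z, 0, x^2)

For a 0-form f, d f = (∂f/∂x) dx + (∂f/∂y) dy + (∂f/∂z) dz. The components of the vector representation are exactly the entries of grad f in Cartesian coordinates:
  ∂f/∂x = 2*x*z
  ∂f/∂y = 0
  ∂f/∂z = x^2.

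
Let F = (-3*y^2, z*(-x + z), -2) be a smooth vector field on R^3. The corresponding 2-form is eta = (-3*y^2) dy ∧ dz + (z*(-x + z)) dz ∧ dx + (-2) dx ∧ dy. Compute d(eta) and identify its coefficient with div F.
d(eta) = (0) dx ∧ dy ∧ dz; div F = 0

For a 2-form in R^3 of the form above, applying d gives a 3-form with coefficient ∂P/∂x + ∂Q/∂y + ∂R/∂z:
  ∂P/∂x = 0
  ∂Q/∂y = 0
  ∂R/∂z = 0
Sum = 0, which is exactly div F.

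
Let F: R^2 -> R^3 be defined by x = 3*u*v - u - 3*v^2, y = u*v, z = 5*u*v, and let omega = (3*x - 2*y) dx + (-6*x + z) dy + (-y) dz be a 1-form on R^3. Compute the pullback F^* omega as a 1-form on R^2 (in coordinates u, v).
F^* omega = (3*u*v^2 - 10*u*v + 3*u - 9*v^3 + 9*v^2) du + (3*u^2*v - 3*u^2 - 51*u*v^2 + 18*u*v + 54*v^3) dv

Using F^*(f dg) = (f ∘ F) d(g ∘ F), substitute each coordinate x_i by F_i(u, v) in f_i, and replace dx_i by d F_i = (∂F_i/∂u) du + (∂F_i/∂v) dv.
  For the x component: f_1(F) = 7*u*v - 3*u - 9*v^2; d F_1 = (3*v - 1) du + (3*u - 6*v) dv
  For the y component: f_2(F) = -13*u*v + 6*u + 18*v^2; d F_2 = (v) du + (u) dv
  For the z component: f_3(F) = -u*v; d F_3 = (5*v) du + (5*u) dv
Combining and collecting du, dv coefficients:
  coeff of du: 3*u*v^2 - 10*u*v + 3*u - 9*v^3 + 9*v^2
  coeff of dv: 3*u^2*v - 3*u^2 - 51*u*v^2 + 18*u*v + 54*v^3
F^* omega = (3*u*v^2 - 10*u*v + 3*u - 9*v^3 + 9*v^2) du + (3*u^2*v - 3*u^2 - 51*u*v^2 + 18*u*v + 54*v^3) dv.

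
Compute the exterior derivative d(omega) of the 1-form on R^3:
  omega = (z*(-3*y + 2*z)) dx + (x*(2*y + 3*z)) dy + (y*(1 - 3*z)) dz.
d(omega) = (2*y + 6*z) dx ∧ dy + (3*y - 4*z) dx ∧ dz + (-3*x - 3*z + 1) dy ∧ dz

For a 1-form omega = sum_i f_i dx_i, the exterior derivative is
  d(omega) = sum_{i < j} (∂f_j/∂x_i - ∂f_i/∂x_j) dx_i ∧ dx_j.
  coefficient of dx ∧ dy: ∂f_2/∂x - ∂f_1/∂y = ∂(x*(2*y + 3*z))/∂x - ∂(z*(-3*y + 2*z))/∂y = 2*y + 6*z
  coefficient of dx ∧ dz: ∂f_3/∂x - ∂f_1/∂z = ∂(y*(1 - 3*z))/∂x - ∂(z*(-3*y + 2*z))/∂z = 3*y - 4*z
  coefficient of dy ∧ dz: ∂f_3/∂y - ∂f_2/∂z = ∂(y*(1 - 3*z))/∂y - ∂(x*(2*y + 3*z))/∂z = -3*x - 3*z + 1
Assembling: d(omega) = (2*y + 6*z) dx ∧ dy + (3*y - 4*z) dx ∧ dz + (-3*x - 3*z + 1) dy ∧ dz.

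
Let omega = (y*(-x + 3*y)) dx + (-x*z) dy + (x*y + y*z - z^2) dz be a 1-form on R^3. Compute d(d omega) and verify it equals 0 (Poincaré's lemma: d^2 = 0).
d(d omega) = 0

Step 1: d omega = sum_{i<j} (∂f_j/∂x_i - ∂f_i/∂x_j) dx_i ∧ dx_j:
  coeff of dx ∧ dy: x - 6*y - z
  coeff of dx ∧ dz: y
  coeff of dy ∧ dz: 2*x + z
Step 2: Apply d again to each 2-form coefficient. The only possible 3-form in R^3 is dx ∧ dy ∧ dz, with coefficient
  ∂(coeff of dy∧dz)/∂x - ∂(coeff of dx∧dz)/∂y + ∂(coeff of dx∧dy)/∂z
  = ∂/∂x (2*x + z) - ∂/∂y (y) + ∂/∂z (x - 6*y - z).
Each of these terms simplifies to sums of mixed partials that cancel in pairs. The result is 0 (by equality of mixed partials for smooth functions — Schwarz / Clairaut).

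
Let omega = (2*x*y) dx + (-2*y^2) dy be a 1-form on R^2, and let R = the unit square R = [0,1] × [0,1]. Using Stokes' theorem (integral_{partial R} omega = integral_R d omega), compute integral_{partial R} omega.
integral_(partial R) omega = -1

Stokes: integral_partial_R omega = integral_R d omega with d omega = (∂Q/∂x - ∂P/∂y) dx ∧ dy.
  ∂Q/∂x = 0
  ∂P/∂y = 2*x
  integrand = ∂Q/∂x - ∂P/∂y = -2*x.
Integrating over R: integral_0^1 integral_0^1 (-2*x) dx dy = -1.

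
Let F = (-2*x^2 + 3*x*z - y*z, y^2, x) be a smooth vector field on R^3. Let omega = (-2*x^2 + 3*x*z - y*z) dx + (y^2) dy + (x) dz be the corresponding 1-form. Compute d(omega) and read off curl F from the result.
d(omega) = (0) dy ∧ dz + (3*x - y - 1) dz ∧ dx + (z) dx ∧ dy; curl F = (0, 3*x - y - 1, z)

d omega = sum_{i<j} (∂f_j/∂x_i - ∂f_i/∂x_j) dx_i ∧ dx_j. Under the identification (dy ∧ dz, dz ∧ dx, dx ∧ dy) ↔ (e_x, e_y, e_z), the coefficients are exactly the components of curl F. Compute:
  ∂R/∂y - ∂Q/∂z = (0) - (0) = 0
  ∂P/∂z - ∂R/∂x = (3*x - y) - (1) = 3*x - y - 1
  ∂Q/∂x - ∂P/∂y = (0) - (-z) = z.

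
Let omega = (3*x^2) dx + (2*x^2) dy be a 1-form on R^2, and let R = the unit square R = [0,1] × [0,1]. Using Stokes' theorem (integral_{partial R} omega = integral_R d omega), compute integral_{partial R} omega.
integral_(partial R) omega = 2

Stokes: integral_partial_R omega = integral_R d omega with d omega = (∂Q/∂x - ∂P/∂y) dx ∧ dy.
  ∂Q/∂x = 4*x
  ∂P/∂y = 0
  integrand = ∂Q/∂x - ∂P/∂y = 4*x.
Integrating over R: integral_0^1 integral_0^1 (4*x) dx dy = 2.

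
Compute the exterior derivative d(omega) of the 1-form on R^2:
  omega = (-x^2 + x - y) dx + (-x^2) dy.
d(omega) = (1 - 2*x) dx ∧ dy

For a 1-form omega = sum_i f_i dx_i, the exterior derivative is
  d(omega) = sum_{i < j} (∂f_j/∂x_i - ∂f_i/∂x_j) dx_i ∧ dx_j.
  coefficient of dx ∧ dy: ∂f_2/∂x - ∂f_1/∂y = ∂(-x^2)/∂x - ∂(-x^2 + x - y)/∂y = 1 - 2*x
Assembling: d(omega) = (1 - 2*x) dx ∧ dy.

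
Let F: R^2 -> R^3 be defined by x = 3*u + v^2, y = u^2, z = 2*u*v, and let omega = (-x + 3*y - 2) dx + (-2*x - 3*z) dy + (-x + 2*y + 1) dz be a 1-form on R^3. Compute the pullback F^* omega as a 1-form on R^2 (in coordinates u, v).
F^* omega = (-8*u^2*v - 3*u^2 - 4*u*v^2 - 6*u*v - 9*u - 2*v^3 - 3*v^2 + 2*v - 6) du + (4*u^3 + 6*u^2*v - 6*u^2 - 2*u*v^2 - 6*u*v + 2*u - 2*v^3 - 4*v) dv

Using F^*(f dg) = (f ∘ F) d(g ∘ F), substitute each coordinate x_i by F_i(u, v) in f_i, and replace dx_i by d F_i = (∂F_i/∂u) du + (∂F_i/∂v) dv.
  For the x component: f_1(F) = 3*u^2 - 3*u - v^2 - 2; d F_1 = (3) du + (2*v) dv
  For the y component: f_2(F) = -6*u*v - 6*u - 2*v^2; d F_2 = (2*u) du + (0) dv
  For the z component: f_3(F) = 2*u^2 - 3*u - v^2 + 1; d F_3 = (2*v) du + (2*u) dv
Combining and collecting du, dv coefficients:
  coeff of du: -8*u^2*v - 3*u^2 - 4*u*v^2 - 6*u*v - 9*u - 2*v^3 - 3*v^2 + 2*v - 6
  coeff of dv: 4*u^3 + 6*u^2*v - 6*u^2 - 2*u*v^2 - 6*u*v + 2*u - 2*v^3 - 4*v
F^* omega = (-8*u^2*v - 3*u^2 - 4*u*v^2 - 6*u*v - 9*u - 2*v^3 - 3*v^2 + 2*v - 6) du + (4*u^3 + 6*u^2*v - 6*u^2 - 2*u*v^2 - 6*u*v + 2*u - 2*v^3 - 4*v) dv.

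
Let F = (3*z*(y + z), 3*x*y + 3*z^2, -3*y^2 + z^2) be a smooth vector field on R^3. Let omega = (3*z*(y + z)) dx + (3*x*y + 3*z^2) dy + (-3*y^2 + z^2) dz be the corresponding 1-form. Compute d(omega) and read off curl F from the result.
d(omega) = (-6*y - 6*z) dy ∧ dz + (3*y + 6*z) dz ∧ dx + (3*y - 3*z) dx ∧ dy; curl F = (-6*y - 6*z, 3*y + 6*z, 3*y - 3*z)

d omega = sum_{i<j} (∂f_j/∂x_i - ∂f_i/∂x_j) dx_i ∧ dx_j. Under the identification (dy ∧ dz, dz ∧ dx, dx ∧ dy) ↔ (e_x, e_y, e_z), the coefficients are exactly the components of curl F. Compute:
  ∂R/∂y - ∂Q/∂z = (-6*y) - (6*z) = -6*y - 6*z
  ∂P/∂z - ∂R/∂x = (3*y + 6*z) - (0) = 3*y + 6*z
  ∂Q/∂x - ∂P/∂y = (3*y) - (3*z) = 3*y - 3*z.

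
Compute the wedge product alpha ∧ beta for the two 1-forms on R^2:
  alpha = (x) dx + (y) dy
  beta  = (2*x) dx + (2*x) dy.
alpha ∧ beta = (2*x*(x - y)) dx ∧ dy

Distribute the wedge, using dx_i ∧ dx_j = -dx_j ∧ dx_i and dx_i ∧ dx_i = 0. For each pair (i, j) with i < j, the coefficient of dx_i ∧ dx_j in alpha ∧ beta is (alpha_i * beta_j - alpha_j * beta_i). Collecting: alpha ∧ beta = (2*x*(x - y)) dx ∧ dy.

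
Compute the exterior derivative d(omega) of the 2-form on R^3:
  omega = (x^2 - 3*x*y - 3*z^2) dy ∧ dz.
d(omega) = (2*x - 3*y) dx ∧ dy ∧ dz

For a 2-form omega = sum_{i<j} g_{ij} dx_i ∧ dx_j, the exterior derivative is
  d(omega) = sum_{i<j} d(g_{ij}) ∧ dx_i ∧ dx_j = sum_{i<j, k} (∂g_{ij}/∂x_k) dx_k ∧ dx_i ∧ dx_j.
Expand each term, using dx_k ∧ dx_i ∧ dx_j = sgn(permutation) dx_{(a)} ∧ dx_{(b)} ∧ dx_{(c)} with (a < b < c) sorted:
  d(x^2 - 3*x*y - 3*z^2) includes (∂/∂x)(x^2 - 3*x*y - 3*z^2) dx = (2*x - 3*y) dx, which multiplied by dy ∧ dz gives (2*x - 3*y) dx ∧ dy ∧ dz
Collecting like 3-forms: d(omega) = (2*x - 3*y) dx ∧ dy ∧ dz.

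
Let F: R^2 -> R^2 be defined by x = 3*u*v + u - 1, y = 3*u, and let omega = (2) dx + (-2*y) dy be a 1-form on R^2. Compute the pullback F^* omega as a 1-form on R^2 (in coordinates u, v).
F^* omega = (-18*u + 6*v + 2) du + (6*u) dv

Using F^*(f dg) = (f ∘ F) d(g ∘ F), substitute each coordinate x_i by F_i(u, v) in f_i, and replace dx_i by d F_i = (∂F_i/∂u) du + (∂F_i/∂v) dv.
  For the x component: f_1(F) = 2; d F_1 = (3*v + 1) du + (3*u) dv
  For the y component: f_2(F) = -6*u; d F_2 = (3) du + (0) dv
Combining and collecting du, dv coefficients:
  coeff of du: -18*u + 6*v + 2
  coeff of dv: 6*u
F^* omega = (-18*u + 6*v + 2) du + (6*u) dv.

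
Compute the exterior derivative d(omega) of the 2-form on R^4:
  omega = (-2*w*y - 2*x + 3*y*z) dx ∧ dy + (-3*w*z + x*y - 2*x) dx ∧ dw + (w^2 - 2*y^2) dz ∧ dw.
d(omega) = (3*y) dx ∧ dy ∧ dz + (-x - 2*y) dx ∧ dy ∧ dw + (3*w) dx ∧ dz ∧ dw + (-4*y) dy ∧ dz ∧ dw

For a 2-form omega = sum_{i<j} g_{ij} dx_i ∧ dx_j, the exterior derivative is
  d(omega) = sum_{i<j} d(g_{ij}) ∧ dx_i ∧ dx_j = sum_{i<j, k} (∂g_{ij}/∂x_k) dx_k ∧ dx_i ∧ dx_j.
Expand each term, using dx_k ∧ dx_i ∧ dx_j = sgn(permutation) dx_{(a)} ∧ dx_{(b)} ∧ dx_{(c)} with (a < b < c) sorted:
  d(-2*w*y - 2*x + 3*y*z) includes (∂/∂z)(-2*w*y - 2*x + 3*y*z) dz = (3*y) dz, which multiplied by dx ∧ dy gives (3*y) dx ∧ dy ∧ dz
  d(-2*w*y - 2*x + 3*y*z) includes (∂/∂w)(-2*w*y - 2*x + 3*y*z) dw = (-2*y) dw, which multiplied by dx ∧ dy gives (-2*y) dx ∧ dy ∧ dw
  d(-3*w*z + x*y - 2*x) includes (∂/∂y)(-3*w*z + x*y - 2*x) dy = (x) dy, which multiplied by dx ∧ dw gives (-x) dx ∧ dy ∧ dw
  d(-3*w*z + x*y - 2*x) includes (∂/∂z)(-3*w*z + x*y - 2*x) dz = (-3*w) dz, which multiplied by dx ∧ dw gives (3*w) dx ∧ dz ∧ dw
  d(w^2 - 2*y^2) includes (∂/∂y)(w^2 - 2*y^2) dy = (-4*y) dy, which multiplied by dz ∧ dw gives (-4*y) dy ∧ dz ∧ dw
Collecting like 3-forms: d(omega) = (3*y) dx ∧ dy ∧ dz + (-x - 2*y) dx ∧ dy ∧ dw + (3*w) dx ∧ dz ∧ dw + (-4*y) dy ∧ dz ∧ dw.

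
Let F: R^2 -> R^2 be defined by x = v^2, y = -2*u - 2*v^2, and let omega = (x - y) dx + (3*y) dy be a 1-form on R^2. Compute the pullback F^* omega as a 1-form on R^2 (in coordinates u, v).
F^* omega = (12*u + 12*v^2) du + (28*u*v + 30*v^3) dv

Using F^*(f dg) = (f ∘ F) d(g ∘ F), substitute each coordinate x_i by F_i(u, v) in f_i, and replace dx_i by d F_i = (∂F_i/∂u) du + (∂F_i/∂v) dv.
  For the x component: f_1(F) = 2*u + 3*v^2; d F_1 = (0) du + (2*v) dv
  For the y component: f_2(F) = -6*u - 6*v^2; d F_2 = (-2) du + (-4*v) dv
Combining and collecting du, dv coefficients:
  coeff of du: 12*u + 12*v^2
  coeff of dv: 28*u*v + 30*v^3
F^* omega = (12*u + 12*v^2) du + (28*u*v + 30*v^3) dv.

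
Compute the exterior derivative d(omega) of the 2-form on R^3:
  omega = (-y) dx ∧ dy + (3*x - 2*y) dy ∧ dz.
d(omega) = (3) dx ∧ dy ∧ dz

For a 2-form omega = sum_{i<j} g_{ij} dx_i ∧ dx_j, the exterior derivative is
  d(omega) = sum_{i<j} d(g_{ij}) ∧ dx_i ∧ dx_j = sum_{i<j, k} (∂g_{ij}/∂x_k) dx_k ∧ dx_i ∧ dx_j.
Expand each term, using dx_k ∧ dx_i ∧ dx_j = sgn(permutation) dx_{(a)} ∧ dx_{(b)} ∧ dx_{(c)} with (a < b < c) sorted:
  d(3*x - 2*y) includes (∂/∂x)(3*x - 2*y) dx = (3) dx, which multiplied by dy ∧ dz gives (3) dx ∧ dy ∧ dz
Collecting like 3-forms: d(omega) = (3) dx ∧ dy ∧ dz.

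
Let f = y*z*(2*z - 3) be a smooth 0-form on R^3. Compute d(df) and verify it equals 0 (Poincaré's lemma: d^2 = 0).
d(df) = 0

Step 1: df = sum_i (∂f/∂x_i) dx_i = (0) dx + (z*(2*z - 3)) dy + (y*(4*z - 3)) dz.
Step 2: Apply d again. Using the 1-form formula, the coefficient of dx ∧ dy in d(df) is ∂^2 f/∂x ∂y - ∂^2 f/∂y ∂x = (0) - (0) = 0 (equality of mixed partials for smooth f).
Similarly for dx ∧ dz and dy ∧ dz — all coefficients vanish. So d(df) = 0.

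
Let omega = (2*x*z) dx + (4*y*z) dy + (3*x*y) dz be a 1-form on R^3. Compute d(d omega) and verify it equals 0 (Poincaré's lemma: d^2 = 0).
d(d omega) = 0

Step 1: d omega = sum_{i<j} (∂f_j/∂x_i - ∂f_i/∂x_j) dx_i ∧ dx_j:
  coeff of dx ∧ dy: 0
  coeff of dx ∧ dz: -2*x + 3*y
  coeff of dy ∧ dz: 3*x - 4*y
Step 2: Apply d again to each 2-form coefficient. The only possible 3-form in R^3 is dx ∧ dy ∧ dz, with coefficient
  ∂(coeff of dy∧dz)/∂x - ∂(coeff of dx∧dz)/∂y + ∂(coeff of dx∧dy)/∂z
  = ∂/∂x (3*x - 4*y) - ∂/∂y (-2*x + 3*y) + ∂/∂z (0).
Each of these terms simplifies to sums of mixed partials that cancel in pairs. The result is 0 (by equality of mixed partials for smooth functions — Schwarz / Clairaut).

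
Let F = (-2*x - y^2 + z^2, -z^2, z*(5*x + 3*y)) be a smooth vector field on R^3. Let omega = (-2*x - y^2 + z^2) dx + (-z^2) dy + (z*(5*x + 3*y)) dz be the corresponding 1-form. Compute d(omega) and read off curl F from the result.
d(omega) = (5*z) dy ∧ dz + (-3*z) dz ∧ dx + (2*y) dx ∧ dy; curl F = (5*z, -3*z, 2*y)

d omega = sum_{i<j} (∂f_j/∂x_i - ∂f_i/∂x_j) dx_i ∧ dx_j. Under the identification (dy ∧ dz, dz ∧ dx, dx ∧ dy) ↔ (e_x, e_y, e_z), the coefficients are exactly the components of curl F. Compute:
  ∂R/∂y - ∂Q/∂z = (3*z) - (-2*z) = 5*z
  ∂P/∂z - ∂R/∂x = (2*z) - (5*z) = -3*z
  ∂Q/∂x - ∂P/∂y = (0) - (-2*y) = 2*y.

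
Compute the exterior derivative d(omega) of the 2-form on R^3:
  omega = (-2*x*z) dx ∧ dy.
d(omega) = (-2*x) dx ∧ dy ∧ dz

For a 2-form omega = sum_{i<j} g_{ij} dx_i ∧ dx_j, the exterior derivative is
  d(omega) = sum_{i<j} d(g_{ij}) ∧ dx_i ∧ dx_j = sum_{i<j, k} (∂g_{ij}/∂x_k) dx_k ∧ dx_i ∧ dx_j.
Expand each term, using dx_k ∧ dx_i ∧ dx_j = sgn(permutation) dx_{(a)} ∧ dx_{(b)} ∧ dx_{(c)} with (a < b < c) sorted:
  d(-2*x*z) includes (∂/∂z)(-2*x*z) dz = (-2*x) dz, which multiplied by dx ∧ dy gives (-2*x) dx ∧ dy ∧ dz
Collecting like 3-forms: d(omega) = (-2*x) dx ∧ dy ∧ dz.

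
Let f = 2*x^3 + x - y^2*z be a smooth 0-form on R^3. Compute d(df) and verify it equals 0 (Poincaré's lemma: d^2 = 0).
d(df) = 0

Step 1: df = sum_i (∂f/∂x_i) dx_i = (6*x^2 + 1) dx + (-2*y*z) dy + (-y^2) dz.
Step 2: Apply d again. Using the 1-form formula, the coefficient of dx ∧ dy in d(df) is ∂^2 f/∂x ∂y - ∂^2 f/∂y ∂x = (0) - (0) = 0 (equality of mixed partials for smooth f).
Similarly for dx ∧ dz and dy ∧ dz — all coefficients vanish. So d(df) = 0.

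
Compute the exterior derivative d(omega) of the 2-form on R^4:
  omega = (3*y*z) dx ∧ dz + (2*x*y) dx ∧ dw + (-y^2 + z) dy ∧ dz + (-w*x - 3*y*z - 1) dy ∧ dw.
d(omega) = (-3*z) dx ∧ dy ∧ dz + (-w - 2*x) dx ∧ dy ∧ dw + (3*y) dy ∧ dz ∧ dw

For a 2-form omega = sum_{i<j} g_{ij} dx_i ∧ dx_j, the exterior derivative is
  d(omega) = sum_{i<j} d(g_{ij}) ∧ dx_i ∧ dx_j = sum_{i<j, k} (∂g_{ij}/∂x_k) dx_k ∧ dx_i ∧ dx_j.
Expand each term, using dx_k ∧ dx_i ∧ dx_j = sgn(permutation) dx_{(a)} ∧ dx_{(b)} ∧ dx_{(c)} with (a < b < c) sorted:
  d(3*y*z) includes (∂/∂y)(3*y*z) dy = (3*z) dy, which multiplied by dx ∧ dz gives (-3*z) dx ∧ dy ∧ dz
  d(2*x*y) includes (∂/∂y)(2*x*y) dy = (2*x) dy, which multiplied by dx ∧ dw gives (-2*x) dx ∧ dy ∧ dw
  d(-w*x - 3*y*z - 1) includes (∂/∂x)(-w*x - 3*y*z - 1) dx = (-w) dx, which multiplied by dy ∧ dw gives (-w) dx ∧ dy ∧ dw
  d(-w*x - 3*y*z - 1) includes (∂/∂z)(-w*x - 3*y*z - 1) dz = (-3*y) dz, which multiplied by dy ∧ dw gives (3*y) dy ∧ dz ∧ dw
Collecting like 3-forms: d(omega) = (-3*z) dx ∧ dy ∧ dz + (-w - 2*x) dx ∧ dy ∧ dw + (3*y) dy ∧ dz ∧ dw.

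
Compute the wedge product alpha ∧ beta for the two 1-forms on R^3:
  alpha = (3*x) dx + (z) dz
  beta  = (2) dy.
alpha ∧ beta = (6*x) dx ∧ dy + (-2*z) dy ∧ dz

Distribute the wedge, using dx_i ∧ dx_j = -dx_j ∧ dx_i and dx_i ∧ dx_i = 0. For each pair (i, j) with i < j, the coefficient of dx_i ∧ dx_j in alpha ∧ beta is (alpha_i * beta_j - alpha_j * beta_i). Collecting: alpha ∧ beta = (6*x) dx ∧ dy + (-2*z) dy ∧ dz.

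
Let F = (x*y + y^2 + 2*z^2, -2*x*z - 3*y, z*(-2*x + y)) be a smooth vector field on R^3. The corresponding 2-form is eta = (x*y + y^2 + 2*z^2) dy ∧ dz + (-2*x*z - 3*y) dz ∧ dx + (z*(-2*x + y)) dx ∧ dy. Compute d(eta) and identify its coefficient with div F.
d(eta) = (-2*x + 2*y - 3) dx ∧ dy ∧ dz; div F = -2*x + 2*y - 3

For a 2-form in R^3 of the form above, applying d gives a 3-form with coefficient ∂P/∂x + ∂Q/∂y + ∂R/∂z:
  ∂P/∂x = y
  ∂Q/∂y = -3
  ∂R/∂z = -2*x + y
Sum = -2*x + 2*y - 3, which is exactly div F.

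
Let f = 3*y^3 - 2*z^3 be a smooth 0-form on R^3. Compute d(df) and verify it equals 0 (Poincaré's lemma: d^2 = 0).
d(df) = 0

Step 1: df = sum_i (∂f/∂x_i) dx_i = (0) dx + (9*y^2) dy + (-6*z^2) dz.
Step 2: Apply d again. Using the 1-form formula, the coefficient of dx ∧ dy in d(df) is ∂^2 f/∂x ∂y - ∂^2 f/∂y ∂x = (0) - (0) = 0 (equality of mixed partials for smooth f).
Similarly for dx ∧ dz and dy ∧ dz — all coefficients vanish. So d(df) = 0.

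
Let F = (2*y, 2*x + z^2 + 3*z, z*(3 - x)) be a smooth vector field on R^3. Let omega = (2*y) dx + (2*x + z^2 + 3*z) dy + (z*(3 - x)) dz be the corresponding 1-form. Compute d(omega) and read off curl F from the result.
d(omega) = (-2*z - 3) dy ∧ dz + (z) dz ∧ dx + (0) dx ∧ dy; curl F = (-2*z - 3, z, 0)

d omega = sum_{i<j} (∂f_j/∂x_i - ∂f_i/∂x_j) dx_i ∧ dx_j. Under the identification (dy ∧ dz, dz ∧ dx, dx ∧ dy) ↔ (e_x, e_y, e_z), the coefficients are exactly the components of curl F. Compute:
  ∂R/∂y - ∂Q/∂z = (0) - (2*z + 3) = -2*z - 3
  ∂P/∂z - ∂R/∂x = (0) - (-z) = z
  ∂Q/∂x - ∂P/∂y = (2) - (2) = 0.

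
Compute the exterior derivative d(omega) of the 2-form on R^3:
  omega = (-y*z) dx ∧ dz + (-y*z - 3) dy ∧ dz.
d(omega) = (z) dx ∧ dy ∧ dz

For a 2-form omega = sum_{i<j} g_{ij} dx_i ∧ dx_j, the exterior derivative is
  d(omega) = sum_{i<j} d(g_{ij}) ∧ dx_i ∧ dx_j = sum_{i<j, k} (∂g_{ij}/∂x_k) dx_k ∧ dx_i ∧ dx_j.
Expand each term, using dx_k ∧ dx_i ∧ dx_j = sgn(permutation) dx_{(a)} ∧ dx_{(b)} ∧ dx_{(c)} with (a < b < c) sorted:
  d(-y*z) includes (∂/∂y)(-y*z) dy = (-z) dy, which multiplied by dx ∧ dz gives (z) dx ∧ dy ∧ dz
Collecting like 3-forms: d(omega) = (z) dx ∧ dy ∧ dz.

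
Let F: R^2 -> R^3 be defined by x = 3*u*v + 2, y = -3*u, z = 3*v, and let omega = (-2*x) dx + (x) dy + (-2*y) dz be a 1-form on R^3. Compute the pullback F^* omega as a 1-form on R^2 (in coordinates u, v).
F^* omega = (-18*u*v^2 - 9*u*v - 12*v - 6) du + (6*u*(-3*u*v + 1)) dv

Using F^*(f dg) = (f ∘ F) d(g ∘ F), substitute each coordinate x_i by F_i(u, v) in f_i, and replace dx_i by d F_i = (∂F_i/∂u) du + (∂F_i/∂v) dv.
  For the x component: f_1(F) = -6*u*v - 4; d F_1 = (3*v) du + (3*u) dv
  For the y component: f_2(F) = 3*u*v + 2; d F_2 = (-3) du + (0) dv
  For the z component: f_3(F) = 6*u; d F_3 = (0) du + (3) dv
Combining and collecting du, dv coefficients:
  coeff of du: -18*u*v^2 - 9*u*v - 12*v - 6
  coeff of dv: 6*u*(-3*u*v + 1)
F^* omega = (-18*u*v^2 - 9*u*v - 12*v - 6) du + (6*u*(-3*u*v + 1)) dv.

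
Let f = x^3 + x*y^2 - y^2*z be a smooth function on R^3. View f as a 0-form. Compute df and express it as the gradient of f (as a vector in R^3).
df = (3*x^2 + y^2) dx + (2*y*(x - z)) dy + (-y^2) dz; grad f = (3*x^2 + y^2, 2*y*(x - z), -y^2)

For a 0-form f, d f = (∂f/∂x) dx + (∂f/∂y) dy + (∂f/∂z) dz. The components of the vector representation are exactly the entries of grad f in Cartesian coordinates:
  ∂f/∂x = 3*x^2 + y^2
  ∂f/∂y = 2*y*(x - z)
  ∂f/∂z = -y^2.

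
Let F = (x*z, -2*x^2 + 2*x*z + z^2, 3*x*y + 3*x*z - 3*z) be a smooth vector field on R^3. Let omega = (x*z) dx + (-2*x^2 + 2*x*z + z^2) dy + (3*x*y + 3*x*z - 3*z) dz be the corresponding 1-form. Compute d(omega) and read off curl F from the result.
d(omega) = (x - 2*z) dy ∧ dz + (x - 3*y - 3*z) dz ∧ dx + (-4*x + 2*z) dx ∧ dy; curl F = (x - 2*z, x - 3*y - 3*z, -4*x + 2*z)

d omega = sum_{i<j} (∂f_j/∂x_i - ∂f_i/∂x_j) dx_i ∧ dx_j. Under the identification (dy ∧ dz, dz ∧ dx, dx ∧ dy) ↔ (e_x, e_y, e_z), the coefficients are exactly the components of curl F. Compute:
  ∂R/∂y - ∂Q/∂z = (3*x) - (2*x + 2*z) = x - 2*z
  ∂P/∂z - ∂R/∂x = (x) - (3*y + 3*z) = x - 3*y - 3*z
  ∂Q/∂x - ∂P/∂y = (-4*x + 2*z) - (0) = -4*x + 2*z.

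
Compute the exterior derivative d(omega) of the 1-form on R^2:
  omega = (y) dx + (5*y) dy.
d(omega) = (-1) dx ∧ dy

For a 1-form omega = sum_i f_i dx_i, the exterior derivative is
  d(omega) = sum_{i < j} (∂f_j/∂x_i - ∂f_i/∂x_j) dx_i ∧ dx_j.
  coefficient of dx ∧ dy: ∂f_2/∂x - ∂f_1/∂y = ∂(5*y)/∂x - ∂(y)/∂y = -1
Assembling: d(omega) = (-1) dx ∧ dy.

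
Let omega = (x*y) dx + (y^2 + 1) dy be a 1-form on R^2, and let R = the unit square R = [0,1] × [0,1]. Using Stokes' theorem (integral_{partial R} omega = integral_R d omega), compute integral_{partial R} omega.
integral_(partial R) omega = -1/2

Stokes: integral_partial_R omega = integral_R d omega with d omega = (∂Q/∂x - ∂P/∂y) dx ∧ dy.
  ∂Q/∂x = 0
  ∂P/∂y = x
  integrand = ∂Q/∂x - ∂P/∂y = -x.
Integrating over R: integral_0^1 integral_0^1 (-x) dx dy = -1/2.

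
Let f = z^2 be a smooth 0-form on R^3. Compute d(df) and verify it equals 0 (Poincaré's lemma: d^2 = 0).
d(df) = 0

Step 1: df = sum_i (∂f/∂x_i) dx_i = (0) dx + (0) dy + (2*z) dz.
Step 2: Apply d again. Using the 1-form formula, the coefficient of dx ∧ dy in d(df) is ∂^2 f/∂x ∂y - ∂^2 f/∂y ∂x = (0) - (0) = 0 (equality of mixed partials for smooth f).
Similarly for dx ∧ dz and dy ∧ dz — all coefficients vanish. So d(df) = 0.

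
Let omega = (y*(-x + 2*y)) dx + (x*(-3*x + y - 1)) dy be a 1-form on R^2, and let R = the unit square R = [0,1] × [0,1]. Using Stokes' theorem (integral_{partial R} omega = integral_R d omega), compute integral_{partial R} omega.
integral_(partial R) omega = -5

Stokes: integral_partial_R omega = integral_R d omega with d omega = (∂Q/∂x - ∂P/∂y) dx ∧ dy.
  ∂Q/∂x = -6*x + y - 1
  ∂P/∂y = -x + 4*y
  integrand = ∂Q/∂x - ∂P/∂y = -5*x - 3*y - 1.
Integrating over R: integral_0^1 integral_0^1 (-5*x - 3*y - 1) dx dy = -5.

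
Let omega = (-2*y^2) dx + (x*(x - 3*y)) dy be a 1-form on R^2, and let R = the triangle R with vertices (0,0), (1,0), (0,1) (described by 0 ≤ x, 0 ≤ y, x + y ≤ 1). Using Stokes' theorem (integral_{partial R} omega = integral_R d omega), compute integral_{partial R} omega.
integral_(partial R) omega = 1/2

Stokes: integral_partial_R omega = integral_R d omega with d omega = (∂Q/∂x - ∂P/∂y) dx ∧ dy.
  ∂Q/∂x = 2*x - 3*y
  ∂P/∂y = -4*y
  integrand = ∂Q/∂x - ∂P/∂y = 2*x + y.
Integrating over R: integral_0^1 integral_0^{1-x} (2*x + y) dy dx = 1/2.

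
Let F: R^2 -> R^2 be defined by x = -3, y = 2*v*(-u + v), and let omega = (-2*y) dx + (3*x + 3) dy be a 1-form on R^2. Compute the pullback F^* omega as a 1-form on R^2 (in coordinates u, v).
F^* omega = (12*v) du + (12*u - 24*v) dv

Using F^*(f dg) = (f ∘ F) d(g ∘ F), substitute each coordinate x_i by F_i(u, v) in f_i, and replace dx_i by d F_i = (∂F_i/∂u) du + (∂F_i/∂v) dv.
  For the x component: f_1(F) = 4*v*(u - v); d F_1 = (0) du + (0) dv
  For the y component: f_2(F) = -6; d F_2 = (-2*v) du + (-2*u + 4*v) dv
Combining and collecting du, dv coefficients:
  coeff of du: 12*v
  coeff of dv: 12*u - 24*v
F^* omega = (12*v) du + (12*u - 24*v) dv.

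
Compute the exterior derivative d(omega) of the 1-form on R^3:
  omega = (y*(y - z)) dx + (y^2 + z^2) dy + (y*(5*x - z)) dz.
d(omega) = (-2*y + z) dx ∧ dy + (6*y) dx ∧ dz + (5*x - 3*z) dy ∧ dz

For a 1-form omega = sum_i f_i dx_i, the exterior derivative is
  d(omega) = sum_{i < j} (∂f_j/∂x_i - ∂f_i/∂x_j) dx_i ∧ dx_j.
  coefficient of dx ∧ dy: ∂f_2/∂x - ∂f_1/∂y = ∂(y^2 + z^2)/∂x - ∂(y*(y - z))/∂y = -2*y + z
  coefficient of dx ∧ dz: ∂f_3/∂x - ∂f_1/∂z = ∂(y*(5*x - z))/∂x - ∂(y*(y - z))/∂z = 6*y
  coefficient of dy ∧ dz: ∂f_3/∂y - ∂f_2/∂z = ∂(y*(5*x - z))/∂y - ∂(y^2 + z^2)/∂z = 5*x - 3*z
Assembling: d(omega) = (-2*y + z) dx ∧ dy + (6*y) dx ∧ dz + (5*x - 3*z) dy ∧ dz.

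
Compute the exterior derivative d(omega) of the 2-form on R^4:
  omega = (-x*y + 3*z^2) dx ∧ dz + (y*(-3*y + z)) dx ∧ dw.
d(omega) = (x) dx ∧ dy ∧ dz + (6*y - z) dx ∧ dy ∧ dw + (-y) dx ∧ dz ∧ dw

For a 2-form omega = sum_{i<j} g_{ij} dx_i ∧ dx_j, the exterior derivative is
  d(omega) = sum_{i<j} d(g_{ij}) ∧ dx_i ∧ dx_j = sum_{i<j, k} (∂g_{ij}/∂x_k) dx_k ∧ dx_i ∧ dx_j.
Expand each term, using dx_k ∧ dx_i ∧ dx_j = sgn(permutation) dx_{(a)} ∧ dx_{(b)} ∧ dx_{(c)} with (a < b < c) sorted:
  d(-x*y + 3*z^2) includes (∂/∂y)(-x*y + 3*z^2) dy = (-x) dy, which multiplied by dx ∧ dz gives (x) dx ∧ dy ∧ dz
  d(y*(-3*y + z)) includes (∂/∂y)(y*(-3*y + z)) dy = (-6*y + z) dy, which multiplied by dx ∧ dw gives (6*y - z) dx ∧ dy ∧ dw
  d(y*(-3*y + z)) includes (∂/∂z)(y*(-3*y + z)) dz = (y) dz, which multiplied by dx ∧ dw gives (-y) dx ∧ dz ∧ dw
Collecting like 3-forms: d(omega) = (x) dx ∧ dy ∧ dz + (6*y - z) dx ∧ dy ∧ dw + (-y) dx ∧ dz ∧ dw.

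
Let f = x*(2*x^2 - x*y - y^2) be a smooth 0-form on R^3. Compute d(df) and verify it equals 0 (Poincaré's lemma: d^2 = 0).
d(df) = 0

Step 1: df = sum_i (∂f/∂x_i) dx_i = (6*x^2 - 2*x*y - y^2) dx + (x*(-x - 2*y)) dy + (0) dz.
Step 2: Apply d again. Using the 1-form formula, the coefficient of dx ∧ dy in d(df) is ∂^2 f/∂x ∂y - ∂^2 f/∂y ∂x = (-2*x - 2*y) - (-2*x - 2*y) = 0 (equality of mixed partials for smooth f).
Similarly for dx ∧ dz and dy ∧ dz — all coefficients vanish. So d(df) = 0.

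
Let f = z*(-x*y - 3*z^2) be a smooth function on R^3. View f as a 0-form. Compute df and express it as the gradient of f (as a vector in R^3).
df = (-y*z) dx + (-x*z) dy + (-x*y - 9*z^2) dz; grad f = (-y*z, -x*z, -x*y - 9*z^2)

For a 0-form f, d f = (∂f/∂x) dx + (∂f/∂y) dy + (∂f/∂z) dz. The components of the vector representation are exactly the entries of grad f in Cartesian coordinates:
  ∂f/∂x = -y*z
  ∂f/∂y = -x*z
  ∂f/∂z = -x*y - 9*z^2.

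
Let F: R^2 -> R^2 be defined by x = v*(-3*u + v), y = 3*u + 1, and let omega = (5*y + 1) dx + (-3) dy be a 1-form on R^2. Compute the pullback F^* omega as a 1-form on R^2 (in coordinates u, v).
F^* omega = (-45*u*v - 18*v - 9) du + (-45*u^2 + 30*u*v - 18*u + 12*v) dv

Using F^*(f dg) = (f ∘ F) d(g ∘ F), substitute each coordinate x_i by F_i(u, v) in f_i, and replace dx_i by d F_i = (∂F_i/∂u) du + (∂F_i/∂v) dv.
  For the x component: f_1(F) = 15*u + 6; d F_1 = (-3*v) du + (-3*u + 2*v) dv
  For the y component: f_2(F) = -3; d F_2 = (3) du + (0) dv
Combining and collecting du, dv coefficients:
  coeff of du: -45*u*v - 18*v - 9
  coeff of dv: -45*u^2 + 30*u*v - 18*u + 12*v
F^* omega = (-45*u*v - 18*v - 9) du + (-45*u^2 + 30*u*v - 18*u + 12*v) dv.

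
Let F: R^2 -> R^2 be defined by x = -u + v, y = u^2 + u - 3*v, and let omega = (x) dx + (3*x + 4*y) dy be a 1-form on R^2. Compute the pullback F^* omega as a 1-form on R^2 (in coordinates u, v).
F^* omega = (8*u^3 + 6*u^2 - 18*u*v + 2*u - 10*v) du + (-12*u^2 - 4*u + 28*v) dv

Using F^*(f dg) = (f ∘ F) d(g ∘ F), substitute each coordinate x_i by F_i(u, v) in f_i, and replace dx_i by d F_i = (∂F_i/∂u) du + (∂F_i/∂v) dv.
  For the x component: f_1(F) = -u + v; d F_1 = (-1) du + (1) dv
  For the y component: f_2(F) = 4*u^2 + u - 9*v; d F_2 = (2*u + 1) du + (-3) dv
Combining and collecting du, dv coefficients:
  coeff of du: 8*u^3 + 6*u^2 - 18*u*v + 2*u - 10*v
  coeff of dv: -12*u^2 - 4*u + 28*v
F^* omega = (8*u^3 + 6*u^2 - 18*u*v + 2*u - 10*v) du + (-12*u^2 - 4*u + 28*v) dv.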